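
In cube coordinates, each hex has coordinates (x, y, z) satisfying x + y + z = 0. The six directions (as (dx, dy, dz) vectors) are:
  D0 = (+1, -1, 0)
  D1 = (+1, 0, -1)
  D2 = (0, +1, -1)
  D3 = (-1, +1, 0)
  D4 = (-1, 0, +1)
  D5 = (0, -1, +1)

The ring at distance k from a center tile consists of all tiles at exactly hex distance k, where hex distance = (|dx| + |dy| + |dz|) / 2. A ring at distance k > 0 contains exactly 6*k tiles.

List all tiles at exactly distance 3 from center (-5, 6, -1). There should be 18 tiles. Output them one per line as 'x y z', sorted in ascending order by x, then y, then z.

Answer: -8 6 2
-8 7 1
-8 8 0
-8 9 -1
-7 5 2
-7 9 -2
-6 4 2
-6 9 -3
-5 3 2
-5 9 -4
-4 3 1
-4 8 -4
-3 3 0
-3 7 -4
-2 3 -1
-2 4 -2
-2 5 -3
-2 6 -4

Derivation:
Walk ring at distance 3 from (-5, 6, -1):
Start at center + D4*3 = (-8, 6, 2)
  hex 0: (-8, 6, 2)
  hex 1: (-7, 5, 2)
  hex 2: (-6, 4, 2)
  hex 3: (-5, 3, 2)
  hex 4: (-4, 3, 1)
  hex 5: (-3, 3, 0)
  hex 6: (-2, 3, -1)
  hex 7: (-2, 4, -2)
  hex 8: (-2, 5, -3)
  hex 9: (-2, 6, -4)
  hex 10: (-3, 7, -4)
  hex 11: (-4, 8, -4)
  hex 12: (-5, 9, -4)
  hex 13: (-6, 9, -3)
  hex 14: (-7, 9, -2)
  hex 15: (-8, 9, -1)
  hex 16: (-8, 8, 0)
  hex 17: (-8, 7, 1)
Sorted: 18 hexes.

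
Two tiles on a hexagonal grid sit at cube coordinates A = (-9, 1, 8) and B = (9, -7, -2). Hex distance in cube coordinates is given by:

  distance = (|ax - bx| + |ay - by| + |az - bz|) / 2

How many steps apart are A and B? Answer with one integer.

Answer: 18

Derivation:
|ax - bx| = |-9 - 9| = 18
|ay - by| = |1 - (-7)| = 8
|az - bz| = |8 - (-2)| = 10
distance = (18 + 8 + 10) / 2 = 36 / 2 = 18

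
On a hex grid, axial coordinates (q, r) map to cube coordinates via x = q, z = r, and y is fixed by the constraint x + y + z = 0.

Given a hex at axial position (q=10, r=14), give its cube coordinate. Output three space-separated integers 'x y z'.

Answer: 10 -24 14

Derivation:
x = q = 10
z = r = 14
y = -x - z = -(10) - (14) = -24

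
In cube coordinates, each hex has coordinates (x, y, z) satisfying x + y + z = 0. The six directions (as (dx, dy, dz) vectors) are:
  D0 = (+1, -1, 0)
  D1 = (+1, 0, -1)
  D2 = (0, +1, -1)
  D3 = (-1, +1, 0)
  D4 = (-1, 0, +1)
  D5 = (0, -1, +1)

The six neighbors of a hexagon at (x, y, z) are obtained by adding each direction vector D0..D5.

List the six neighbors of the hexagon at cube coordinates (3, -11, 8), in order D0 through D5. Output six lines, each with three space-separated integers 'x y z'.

Center: (3, -11, 8). Add each direction:
  D0: (3, -11, 8) + (1, -1, 0) = (4, -12, 8)
  D1: (3, -11, 8) + (1, 0, -1) = (4, -11, 7)
  D2: (3, -11, 8) + (0, 1, -1) = (3, -10, 7)
  D3: (3, -11, 8) + (-1, 1, 0) = (2, -10, 8)
  D4: (3, -11, 8) + (-1, 0, 1) = (2, -11, 9)
  D5: (3, -11, 8) + (0, -1, 1) = (3, -12, 9)

Answer: 4 -12 8
4 -11 7
3 -10 7
2 -10 8
2 -11 9
3 -12 9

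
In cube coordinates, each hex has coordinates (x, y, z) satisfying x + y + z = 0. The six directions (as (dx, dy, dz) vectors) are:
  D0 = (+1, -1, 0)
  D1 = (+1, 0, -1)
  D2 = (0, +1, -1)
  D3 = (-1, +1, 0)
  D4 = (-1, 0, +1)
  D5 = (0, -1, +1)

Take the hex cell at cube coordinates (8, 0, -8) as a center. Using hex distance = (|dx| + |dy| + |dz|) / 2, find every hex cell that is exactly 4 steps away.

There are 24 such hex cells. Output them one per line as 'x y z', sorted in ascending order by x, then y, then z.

Answer: 4 0 -4
4 1 -5
4 2 -6
4 3 -7
4 4 -8
5 -1 -4
5 4 -9
6 -2 -4
6 4 -10
7 -3 -4
7 4 -11
8 -4 -4
8 4 -12
9 -4 -5
9 3 -12
10 -4 -6
10 2 -12
11 -4 -7
11 1 -12
12 -4 -8
12 -3 -9
12 -2 -10
12 -1 -11
12 0 -12

Derivation:
Walk ring at distance 4 from (8, 0, -8):
Start at center + D4*4 = (4, 0, -4)
  hex 0: (4, 0, -4)
  hex 1: (5, -1, -4)
  hex 2: (6, -2, -4)
  hex 3: (7, -3, -4)
  hex 4: (8, -4, -4)
  hex 5: (9, -4, -5)
  hex 6: (10, -4, -6)
  hex 7: (11, -4, -7)
  hex 8: (12, -4, -8)
  hex 9: (12, -3, -9)
  hex 10: (12, -2, -10)
  hex 11: (12, -1, -11)
  hex 12: (12, 0, -12)
  hex 13: (11, 1, -12)
  hex 14: (10, 2, -12)
  hex 15: (9, 3, -12)
  hex 16: (8, 4, -12)
  hex 17: (7, 4, -11)
  hex 18: (6, 4, -10)
  hex 19: (5, 4, -9)
  hex 20: (4, 4, -8)
  hex 21: (4, 3, -7)
  hex 22: (4, 2, -6)
  hex 23: (4, 1, -5)
Sorted: 24 hexes.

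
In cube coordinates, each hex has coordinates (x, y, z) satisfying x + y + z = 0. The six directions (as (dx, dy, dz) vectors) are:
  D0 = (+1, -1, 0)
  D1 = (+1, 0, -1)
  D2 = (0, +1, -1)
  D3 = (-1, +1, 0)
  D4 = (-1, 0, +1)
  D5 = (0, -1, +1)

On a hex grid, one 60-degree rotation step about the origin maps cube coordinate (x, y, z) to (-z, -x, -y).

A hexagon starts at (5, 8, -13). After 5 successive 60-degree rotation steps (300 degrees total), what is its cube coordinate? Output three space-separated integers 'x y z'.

Answer: -8 13 -5

Derivation:
Start: (5, 8, -13)
Step 1: (5, 8, -13) -> (-(-13), -(5), -(8)) = (13, -5, -8)
Step 2: (13, -5, -8) -> (-(-8), -(13), -(-5)) = (8, -13, 5)
Step 3: (8, -13, 5) -> (-(5), -(8), -(-13)) = (-5, -8, 13)
Step 4: (-5, -8, 13) -> (-(13), -(-5), -(-8)) = (-13, 5, 8)
Step 5: (-13, 5, 8) -> (-(8), -(-13), -(5)) = (-8, 13, -5)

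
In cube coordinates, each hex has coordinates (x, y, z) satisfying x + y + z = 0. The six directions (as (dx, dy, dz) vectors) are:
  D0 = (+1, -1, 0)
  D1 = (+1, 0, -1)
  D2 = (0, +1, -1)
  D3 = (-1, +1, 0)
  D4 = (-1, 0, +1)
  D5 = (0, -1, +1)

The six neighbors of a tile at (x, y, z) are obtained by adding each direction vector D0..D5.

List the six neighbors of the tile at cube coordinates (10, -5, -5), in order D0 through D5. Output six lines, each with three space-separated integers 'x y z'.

Center: (10, -5, -5). Add each direction:
  D0: (10, -5, -5) + (1, -1, 0) = (11, -6, -5)
  D1: (10, -5, -5) + (1, 0, -1) = (11, -5, -6)
  D2: (10, -5, -5) + (0, 1, -1) = (10, -4, -6)
  D3: (10, -5, -5) + (-1, 1, 0) = (9, -4, -5)
  D4: (10, -5, -5) + (-1, 0, 1) = (9, -5, -4)
  D5: (10, -5, -5) + (0, -1, 1) = (10, -6, -4)

Answer: 11 -6 -5
11 -5 -6
10 -4 -6
9 -4 -5
9 -5 -4
10 -6 -4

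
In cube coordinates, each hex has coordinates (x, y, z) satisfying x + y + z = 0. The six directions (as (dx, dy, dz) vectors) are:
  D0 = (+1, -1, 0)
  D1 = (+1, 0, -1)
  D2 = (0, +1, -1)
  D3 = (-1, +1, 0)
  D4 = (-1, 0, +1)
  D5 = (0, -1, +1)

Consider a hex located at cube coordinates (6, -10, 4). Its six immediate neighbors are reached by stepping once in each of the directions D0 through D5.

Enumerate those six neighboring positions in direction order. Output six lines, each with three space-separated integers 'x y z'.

Center: (6, -10, 4). Add each direction:
  D0: (6, -10, 4) + (1, -1, 0) = (7, -11, 4)
  D1: (6, -10, 4) + (1, 0, -1) = (7, -10, 3)
  D2: (6, -10, 4) + (0, 1, -1) = (6, -9, 3)
  D3: (6, -10, 4) + (-1, 1, 0) = (5, -9, 4)
  D4: (6, -10, 4) + (-1, 0, 1) = (5, -10, 5)
  D5: (6, -10, 4) + (0, -1, 1) = (6, -11, 5)

Answer: 7 -11 4
7 -10 3
6 -9 3
5 -9 4
5 -10 5
6 -11 5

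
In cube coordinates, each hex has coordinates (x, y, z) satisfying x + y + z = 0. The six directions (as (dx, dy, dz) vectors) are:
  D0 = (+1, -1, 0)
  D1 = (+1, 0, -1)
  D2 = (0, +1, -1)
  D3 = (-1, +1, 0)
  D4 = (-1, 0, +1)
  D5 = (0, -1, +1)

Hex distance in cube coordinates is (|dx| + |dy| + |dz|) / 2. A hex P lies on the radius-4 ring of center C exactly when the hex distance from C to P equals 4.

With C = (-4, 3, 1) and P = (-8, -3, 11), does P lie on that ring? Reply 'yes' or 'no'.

|px - cx| = |-8 - (-4)| = 4
|py - cy| = |-3 - 3| = 6
|pz - cz| = |11 - 1| = 10
distance = (4+6+10)/2 = 20/2 = 10
radius = 4; distance != radius -> no

Answer: no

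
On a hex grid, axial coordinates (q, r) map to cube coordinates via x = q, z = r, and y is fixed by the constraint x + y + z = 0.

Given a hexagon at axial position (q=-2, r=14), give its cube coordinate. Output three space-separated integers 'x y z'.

Answer: -2 -12 14

Derivation:
x = q = -2
z = r = 14
y = -x - z = -(-2) - (14) = -12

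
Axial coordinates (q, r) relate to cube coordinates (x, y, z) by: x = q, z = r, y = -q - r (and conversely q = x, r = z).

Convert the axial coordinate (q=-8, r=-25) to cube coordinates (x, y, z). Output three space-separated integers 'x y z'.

x = q = -8
z = r = -25
y = -x - z = -(-8) - (-25) = 33

Answer: -8 33 -25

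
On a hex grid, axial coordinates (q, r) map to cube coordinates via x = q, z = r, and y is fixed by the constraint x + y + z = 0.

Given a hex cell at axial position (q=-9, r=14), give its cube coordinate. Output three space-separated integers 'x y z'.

x = q = -9
z = r = 14
y = -x - z = -(-9) - (14) = -5

Answer: -9 -5 14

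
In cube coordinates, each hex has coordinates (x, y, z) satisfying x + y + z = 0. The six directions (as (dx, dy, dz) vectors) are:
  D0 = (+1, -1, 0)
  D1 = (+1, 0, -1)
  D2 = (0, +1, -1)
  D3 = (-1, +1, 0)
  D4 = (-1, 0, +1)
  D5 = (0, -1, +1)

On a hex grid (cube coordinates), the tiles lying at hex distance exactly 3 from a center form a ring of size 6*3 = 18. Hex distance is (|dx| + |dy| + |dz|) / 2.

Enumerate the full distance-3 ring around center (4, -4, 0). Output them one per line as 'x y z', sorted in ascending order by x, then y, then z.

Walk ring at distance 3 from (4, -4, 0):
Start at center + D4*3 = (1, -4, 3)
  hex 0: (1, -4, 3)
  hex 1: (2, -5, 3)
  hex 2: (3, -6, 3)
  hex 3: (4, -7, 3)
  hex 4: (5, -7, 2)
  hex 5: (6, -7, 1)
  hex 6: (7, -7, 0)
  hex 7: (7, -6, -1)
  hex 8: (7, -5, -2)
  hex 9: (7, -4, -3)
  hex 10: (6, -3, -3)
  hex 11: (5, -2, -3)
  hex 12: (4, -1, -3)
  hex 13: (3, -1, -2)
  hex 14: (2, -1, -1)
  hex 15: (1, -1, 0)
  hex 16: (1, -2, 1)
  hex 17: (1, -3, 2)
Sorted: 18 hexes.

Answer: 1 -4 3
1 -3 2
1 -2 1
1 -1 0
2 -5 3
2 -1 -1
3 -6 3
3 -1 -2
4 -7 3
4 -1 -3
5 -7 2
5 -2 -3
6 -7 1
6 -3 -3
7 -7 0
7 -6 -1
7 -5 -2
7 -4 -3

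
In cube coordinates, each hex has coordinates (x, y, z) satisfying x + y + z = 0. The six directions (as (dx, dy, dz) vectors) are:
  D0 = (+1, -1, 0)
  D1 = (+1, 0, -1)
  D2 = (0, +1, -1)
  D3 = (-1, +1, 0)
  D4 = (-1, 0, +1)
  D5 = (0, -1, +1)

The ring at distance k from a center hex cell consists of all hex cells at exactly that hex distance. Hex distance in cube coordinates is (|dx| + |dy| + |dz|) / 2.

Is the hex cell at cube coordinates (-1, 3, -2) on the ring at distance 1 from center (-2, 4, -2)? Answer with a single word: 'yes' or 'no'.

Answer: yes

Derivation:
|px - cx| = |-1 - (-2)| = 1
|py - cy| = |3 - 4| = 1
|pz - cz| = |-2 - (-2)| = 0
distance = (1+1+0)/2 = 2/2 = 1
radius = 1; distance == radius -> yes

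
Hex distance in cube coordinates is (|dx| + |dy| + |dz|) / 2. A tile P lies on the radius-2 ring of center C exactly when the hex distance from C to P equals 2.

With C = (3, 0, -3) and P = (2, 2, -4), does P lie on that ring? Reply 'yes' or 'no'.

Answer: yes

Derivation:
|px - cx| = |2 - 3| = 1
|py - cy| = |2 - 0| = 2
|pz - cz| = |-4 - (-3)| = 1
distance = (1+2+1)/2 = 4/2 = 2
radius = 2; distance == radius -> yes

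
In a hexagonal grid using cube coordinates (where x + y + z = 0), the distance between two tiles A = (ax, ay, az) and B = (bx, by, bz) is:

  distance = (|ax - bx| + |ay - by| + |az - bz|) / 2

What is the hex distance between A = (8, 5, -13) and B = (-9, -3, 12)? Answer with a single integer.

Answer: 25

Derivation:
|ax - bx| = |8 - (-9)| = 17
|ay - by| = |5 - (-3)| = 8
|az - bz| = |-13 - 12| = 25
distance = (17 + 8 + 25) / 2 = 50 / 2 = 25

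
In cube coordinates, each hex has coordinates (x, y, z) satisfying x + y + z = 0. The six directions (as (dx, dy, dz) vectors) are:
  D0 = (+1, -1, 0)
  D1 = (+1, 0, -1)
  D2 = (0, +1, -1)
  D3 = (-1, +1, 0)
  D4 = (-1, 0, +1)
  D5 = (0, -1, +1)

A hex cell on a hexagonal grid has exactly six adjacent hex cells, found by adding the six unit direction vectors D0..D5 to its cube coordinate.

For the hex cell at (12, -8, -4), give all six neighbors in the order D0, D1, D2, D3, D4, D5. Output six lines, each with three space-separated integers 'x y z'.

Center: (12, -8, -4). Add each direction:
  D0: (12, -8, -4) + (1, -1, 0) = (13, -9, -4)
  D1: (12, -8, -4) + (1, 0, -1) = (13, -8, -5)
  D2: (12, -8, -4) + (0, 1, -1) = (12, -7, -5)
  D3: (12, -8, -4) + (-1, 1, 0) = (11, -7, -4)
  D4: (12, -8, -4) + (-1, 0, 1) = (11, -8, -3)
  D5: (12, -8, -4) + (0, -1, 1) = (12, -9, -3)

Answer: 13 -9 -4
13 -8 -5
12 -7 -5
11 -7 -4
11 -8 -3
12 -9 -3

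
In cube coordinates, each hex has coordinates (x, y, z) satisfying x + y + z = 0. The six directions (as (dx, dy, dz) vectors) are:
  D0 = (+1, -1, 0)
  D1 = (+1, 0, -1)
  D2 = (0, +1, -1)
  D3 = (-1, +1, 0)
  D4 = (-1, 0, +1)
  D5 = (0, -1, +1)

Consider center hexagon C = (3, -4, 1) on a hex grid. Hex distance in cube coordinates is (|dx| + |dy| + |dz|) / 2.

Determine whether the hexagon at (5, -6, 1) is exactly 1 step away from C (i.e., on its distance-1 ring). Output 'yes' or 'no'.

Answer: no

Derivation:
|px - cx| = |5 - 3| = 2
|py - cy| = |-6 - (-4)| = 2
|pz - cz| = |1 - 1| = 0
distance = (2+2+0)/2 = 4/2 = 2
radius = 1; distance != radius -> no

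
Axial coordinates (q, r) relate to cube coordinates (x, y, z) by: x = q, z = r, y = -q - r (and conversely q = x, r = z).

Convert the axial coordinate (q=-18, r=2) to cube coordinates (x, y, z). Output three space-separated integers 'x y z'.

Answer: -18 16 2

Derivation:
x = q = -18
z = r = 2
y = -x - z = -(-18) - (2) = 16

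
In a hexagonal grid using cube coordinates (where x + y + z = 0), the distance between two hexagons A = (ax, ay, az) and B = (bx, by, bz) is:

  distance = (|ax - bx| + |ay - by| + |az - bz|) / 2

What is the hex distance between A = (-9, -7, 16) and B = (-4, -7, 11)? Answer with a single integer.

Answer: 5

Derivation:
|ax - bx| = |-9 - (-4)| = 5
|ay - by| = |-7 - (-7)| = 0
|az - bz| = |16 - 11| = 5
distance = (5 + 0 + 5) / 2 = 10 / 2 = 5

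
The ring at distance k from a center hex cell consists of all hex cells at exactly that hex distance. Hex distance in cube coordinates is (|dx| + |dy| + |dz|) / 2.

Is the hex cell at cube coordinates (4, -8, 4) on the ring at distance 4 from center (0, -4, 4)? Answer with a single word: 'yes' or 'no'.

|px - cx| = |4 - 0| = 4
|py - cy| = |-8 - (-4)| = 4
|pz - cz| = |4 - 4| = 0
distance = (4+4+0)/2 = 8/2 = 4
radius = 4; distance == radius -> yes

Answer: yes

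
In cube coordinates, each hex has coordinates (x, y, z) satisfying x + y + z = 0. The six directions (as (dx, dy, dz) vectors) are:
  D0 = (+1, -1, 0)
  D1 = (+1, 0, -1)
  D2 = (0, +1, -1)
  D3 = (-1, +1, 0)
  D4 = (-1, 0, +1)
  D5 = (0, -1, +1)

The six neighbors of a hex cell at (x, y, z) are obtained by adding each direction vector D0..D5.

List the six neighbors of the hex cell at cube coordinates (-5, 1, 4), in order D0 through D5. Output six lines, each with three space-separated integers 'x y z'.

Center: (-5, 1, 4). Add each direction:
  D0: (-5, 1, 4) + (1, -1, 0) = (-4, 0, 4)
  D1: (-5, 1, 4) + (1, 0, -1) = (-4, 1, 3)
  D2: (-5, 1, 4) + (0, 1, -1) = (-5, 2, 3)
  D3: (-5, 1, 4) + (-1, 1, 0) = (-6, 2, 4)
  D4: (-5, 1, 4) + (-1, 0, 1) = (-6, 1, 5)
  D5: (-5, 1, 4) + (0, -1, 1) = (-5, 0, 5)

Answer: -4 0 4
-4 1 3
-5 2 3
-6 2 4
-6 1 5
-5 0 5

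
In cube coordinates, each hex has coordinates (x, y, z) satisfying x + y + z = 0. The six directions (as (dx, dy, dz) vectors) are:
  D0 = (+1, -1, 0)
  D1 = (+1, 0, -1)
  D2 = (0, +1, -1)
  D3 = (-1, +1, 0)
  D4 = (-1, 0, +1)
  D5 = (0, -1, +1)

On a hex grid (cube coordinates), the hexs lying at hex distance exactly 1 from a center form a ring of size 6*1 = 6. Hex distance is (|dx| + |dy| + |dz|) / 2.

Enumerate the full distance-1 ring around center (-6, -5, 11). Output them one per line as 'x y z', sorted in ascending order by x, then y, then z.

Answer: -7 -5 12
-7 -4 11
-6 -6 12
-6 -4 10
-5 -6 11
-5 -5 10

Derivation:
Walk ring at distance 1 from (-6, -5, 11):
Start at center + D4*1 = (-7, -5, 12)
  hex 0: (-7, -5, 12)
  hex 1: (-6, -6, 12)
  hex 2: (-5, -6, 11)
  hex 3: (-5, -5, 10)
  hex 4: (-6, -4, 10)
  hex 5: (-7, -4, 11)
Sorted: 6 hexes.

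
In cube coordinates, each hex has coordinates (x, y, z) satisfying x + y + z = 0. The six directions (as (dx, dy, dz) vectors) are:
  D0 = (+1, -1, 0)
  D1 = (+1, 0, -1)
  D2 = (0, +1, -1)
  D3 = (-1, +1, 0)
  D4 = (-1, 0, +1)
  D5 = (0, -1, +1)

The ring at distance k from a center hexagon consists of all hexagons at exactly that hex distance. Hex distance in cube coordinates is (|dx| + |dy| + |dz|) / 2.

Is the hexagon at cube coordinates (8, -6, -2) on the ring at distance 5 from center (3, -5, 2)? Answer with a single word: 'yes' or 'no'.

|px - cx| = |8 - 3| = 5
|py - cy| = |-6 - (-5)| = 1
|pz - cz| = |-2 - 2| = 4
distance = (5+1+4)/2 = 10/2 = 5
radius = 5; distance == radius -> yes

Answer: yes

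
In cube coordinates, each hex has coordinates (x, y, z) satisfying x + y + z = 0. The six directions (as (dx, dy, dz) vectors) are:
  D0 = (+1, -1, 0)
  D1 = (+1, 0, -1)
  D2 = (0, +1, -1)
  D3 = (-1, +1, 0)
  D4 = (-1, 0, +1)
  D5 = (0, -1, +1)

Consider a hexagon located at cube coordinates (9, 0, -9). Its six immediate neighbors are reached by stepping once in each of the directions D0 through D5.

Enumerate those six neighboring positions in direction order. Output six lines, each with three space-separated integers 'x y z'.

Center: (9, 0, -9). Add each direction:
  D0: (9, 0, -9) + (1, -1, 0) = (10, -1, -9)
  D1: (9, 0, -9) + (1, 0, -1) = (10, 0, -10)
  D2: (9, 0, -9) + (0, 1, -1) = (9, 1, -10)
  D3: (9, 0, -9) + (-1, 1, 0) = (8, 1, -9)
  D4: (9, 0, -9) + (-1, 0, 1) = (8, 0, -8)
  D5: (9, 0, -9) + (0, -1, 1) = (9, -1, -8)

Answer: 10 -1 -9
10 0 -10
9 1 -10
8 1 -9
8 0 -8
9 -1 -8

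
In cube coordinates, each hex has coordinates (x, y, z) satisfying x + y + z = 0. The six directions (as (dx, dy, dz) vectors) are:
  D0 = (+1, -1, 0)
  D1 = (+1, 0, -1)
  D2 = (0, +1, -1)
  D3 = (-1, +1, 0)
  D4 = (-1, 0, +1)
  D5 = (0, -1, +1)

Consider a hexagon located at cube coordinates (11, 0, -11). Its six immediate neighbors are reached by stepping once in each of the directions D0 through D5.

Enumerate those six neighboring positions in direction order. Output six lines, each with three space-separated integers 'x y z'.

Center: (11, 0, -11). Add each direction:
  D0: (11, 0, -11) + (1, -1, 0) = (12, -1, -11)
  D1: (11, 0, -11) + (1, 0, -1) = (12, 0, -12)
  D2: (11, 0, -11) + (0, 1, -1) = (11, 1, -12)
  D3: (11, 0, -11) + (-1, 1, 0) = (10, 1, -11)
  D4: (11, 0, -11) + (-1, 0, 1) = (10, 0, -10)
  D5: (11, 0, -11) + (0, -1, 1) = (11, -1, -10)

Answer: 12 -1 -11
12 0 -12
11 1 -12
10 1 -11
10 0 -10
11 -1 -10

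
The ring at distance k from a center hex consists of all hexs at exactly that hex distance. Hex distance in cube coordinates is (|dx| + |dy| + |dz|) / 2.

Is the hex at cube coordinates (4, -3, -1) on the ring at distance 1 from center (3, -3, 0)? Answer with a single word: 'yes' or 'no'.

|px - cx| = |4 - 3| = 1
|py - cy| = |-3 - (-3)| = 0
|pz - cz| = |-1 - 0| = 1
distance = (1+0+1)/2 = 2/2 = 1
radius = 1; distance == radius -> yes

Answer: yes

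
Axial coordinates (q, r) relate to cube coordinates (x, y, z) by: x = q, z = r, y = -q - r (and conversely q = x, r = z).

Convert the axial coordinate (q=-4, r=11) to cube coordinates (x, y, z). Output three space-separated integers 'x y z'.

Answer: -4 -7 11

Derivation:
x = q = -4
z = r = 11
y = -x - z = -(-4) - (11) = -7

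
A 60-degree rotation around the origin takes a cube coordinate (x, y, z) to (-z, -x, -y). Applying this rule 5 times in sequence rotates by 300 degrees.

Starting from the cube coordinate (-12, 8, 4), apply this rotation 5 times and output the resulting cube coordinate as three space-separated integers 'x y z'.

Answer: -8 -4 12

Derivation:
Start: (-12, 8, 4)
Step 1: (-12, 8, 4) -> (-(4), -(-12), -(8)) = (-4, 12, -8)
Step 2: (-4, 12, -8) -> (-(-8), -(-4), -(12)) = (8, 4, -12)
Step 3: (8, 4, -12) -> (-(-12), -(8), -(4)) = (12, -8, -4)
Step 4: (12, -8, -4) -> (-(-4), -(12), -(-8)) = (4, -12, 8)
Step 5: (4, -12, 8) -> (-(8), -(4), -(-12)) = (-8, -4, 12)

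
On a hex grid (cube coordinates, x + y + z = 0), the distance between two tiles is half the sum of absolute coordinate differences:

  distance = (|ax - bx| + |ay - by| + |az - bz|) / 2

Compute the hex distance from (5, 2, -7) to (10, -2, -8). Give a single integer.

|ax - bx| = |5 - 10| = 5
|ay - by| = |2 - (-2)| = 4
|az - bz| = |-7 - (-8)| = 1
distance = (5 + 4 + 1) / 2 = 10 / 2 = 5

Answer: 5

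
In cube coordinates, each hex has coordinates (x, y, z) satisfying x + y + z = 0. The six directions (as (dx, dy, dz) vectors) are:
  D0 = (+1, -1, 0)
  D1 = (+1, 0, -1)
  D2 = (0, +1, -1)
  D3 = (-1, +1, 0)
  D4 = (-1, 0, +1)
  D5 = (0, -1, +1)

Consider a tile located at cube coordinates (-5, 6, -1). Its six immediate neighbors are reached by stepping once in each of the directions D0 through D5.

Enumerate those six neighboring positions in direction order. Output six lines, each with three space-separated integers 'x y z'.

Center: (-5, 6, -1). Add each direction:
  D0: (-5, 6, -1) + (1, -1, 0) = (-4, 5, -1)
  D1: (-5, 6, -1) + (1, 0, -1) = (-4, 6, -2)
  D2: (-5, 6, -1) + (0, 1, -1) = (-5, 7, -2)
  D3: (-5, 6, -1) + (-1, 1, 0) = (-6, 7, -1)
  D4: (-5, 6, -1) + (-1, 0, 1) = (-6, 6, 0)
  D5: (-5, 6, -1) + (0, -1, 1) = (-5, 5, 0)

Answer: -4 5 -1
-4 6 -2
-5 7 -2
-6 7 -1
-6 6 0
-5 5 0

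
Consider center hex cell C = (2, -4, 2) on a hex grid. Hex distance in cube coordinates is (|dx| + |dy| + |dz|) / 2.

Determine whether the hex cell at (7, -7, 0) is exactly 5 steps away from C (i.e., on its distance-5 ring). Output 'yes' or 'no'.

|px - cx| = |7 - 2| = 5
|py - cy| = |-7 - (-4)| = 3
|pz - cz| = |0 - 2| = 2
distance = (5+3+2)/2 = 10/2 = 5
radius = 5; distance == radius -> yes

Answer: yes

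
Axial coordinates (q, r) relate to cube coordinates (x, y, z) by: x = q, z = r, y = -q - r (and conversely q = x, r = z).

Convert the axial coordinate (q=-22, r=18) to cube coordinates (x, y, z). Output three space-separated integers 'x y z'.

x = q = -22
z = r = 18
y = -x - z = -(-22) - (18) = 4

Answer: -22 4 18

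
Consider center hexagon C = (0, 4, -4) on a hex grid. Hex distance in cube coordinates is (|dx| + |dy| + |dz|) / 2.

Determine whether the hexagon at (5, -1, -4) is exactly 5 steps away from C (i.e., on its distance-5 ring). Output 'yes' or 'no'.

Answer: yes

Derivation:
|px - cx| = |5 - 0| = 5
|py - cy| = |-1 - 4| = 5
|pz - cz| = |-4 - (-4)| = 0
distance = (5+5+0)/2 = 10/2 = 5
radius = 5; distance == radius -> yes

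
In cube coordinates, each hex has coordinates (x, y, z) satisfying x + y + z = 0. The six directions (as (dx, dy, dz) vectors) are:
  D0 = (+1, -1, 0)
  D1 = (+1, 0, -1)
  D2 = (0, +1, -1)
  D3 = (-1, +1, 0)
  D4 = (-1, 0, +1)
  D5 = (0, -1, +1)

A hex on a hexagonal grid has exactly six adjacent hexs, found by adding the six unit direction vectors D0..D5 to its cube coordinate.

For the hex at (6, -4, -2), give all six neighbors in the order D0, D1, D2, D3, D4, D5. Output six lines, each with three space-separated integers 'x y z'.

Answer: 7 -5 -2
7 -4 -3
6 -3 -3
5 -3 -2
5 -4 -1
6 -5 -1

Derivation:
Center: (6, -4, -2). Add each direction:
  D0: (6, -4, -2) + (1, -1, 0) = (7, -5, -2)
  D1: (6, -4, -2) + (1, 0, -1) = (7, -4, -3)
  D2: (6, -4, -2) + (0, 1, -1) = (6, -3, -3)
  D3: (6, -4, -2) + (-1, 1, 0) = (5, -3, -2)
  D4: (6, -4, -2) + (-1, 0, 1) = (5, -4, -1)
  D5: (6, -4, -2) + (0, -1, 1) = (6, -5, -1)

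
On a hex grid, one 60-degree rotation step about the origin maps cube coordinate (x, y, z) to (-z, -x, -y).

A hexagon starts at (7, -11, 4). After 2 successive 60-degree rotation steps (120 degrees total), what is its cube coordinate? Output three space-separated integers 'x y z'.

Start: (7, -11, 4)
Step 1: (7, -11, 4) -> (-(4), -(7), -(-11)) = (-4, -7, 11)
Step 2: (-4, -7, 11) -> (-(11), -(-4), -(-7)) = (-11, 4, 7)

Answer: -11 4 7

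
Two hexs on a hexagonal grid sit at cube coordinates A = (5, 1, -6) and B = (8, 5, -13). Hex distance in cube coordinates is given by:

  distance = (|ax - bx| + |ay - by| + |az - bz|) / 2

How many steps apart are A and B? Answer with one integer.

Answer: 7

Derivation:
|ax - bx| = |5 - 8| = 3
|ay - by| = |1 - 5| = 4
|az - bz| = |-6 - (-13)| = 7
distance = (3 + 4 + 7) / 2 = 14 / 2 = 7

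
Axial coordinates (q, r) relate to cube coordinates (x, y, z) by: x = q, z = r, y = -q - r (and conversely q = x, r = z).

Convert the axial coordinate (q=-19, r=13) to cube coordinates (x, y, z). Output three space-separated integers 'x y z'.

Answer: -19 6 13

Derivation:
x = q = -19
z = r = 13
y = -x - z = -(-19) - (13) = 6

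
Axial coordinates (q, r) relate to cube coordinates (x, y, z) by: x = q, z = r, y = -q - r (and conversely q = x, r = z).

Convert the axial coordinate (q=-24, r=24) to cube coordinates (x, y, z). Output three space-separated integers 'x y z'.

Answer: -24 0 24

Derivation:
x = q = -24
z = r = 24
y = -x - z = -(-24) - (24) = 0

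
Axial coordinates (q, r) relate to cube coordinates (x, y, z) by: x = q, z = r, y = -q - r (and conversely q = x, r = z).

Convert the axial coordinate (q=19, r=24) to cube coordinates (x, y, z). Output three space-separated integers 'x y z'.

Answer: 19 -43 24

Derivation:
x = q = 19
z = r = 24
y = -x - z = -(19) - (24) = -43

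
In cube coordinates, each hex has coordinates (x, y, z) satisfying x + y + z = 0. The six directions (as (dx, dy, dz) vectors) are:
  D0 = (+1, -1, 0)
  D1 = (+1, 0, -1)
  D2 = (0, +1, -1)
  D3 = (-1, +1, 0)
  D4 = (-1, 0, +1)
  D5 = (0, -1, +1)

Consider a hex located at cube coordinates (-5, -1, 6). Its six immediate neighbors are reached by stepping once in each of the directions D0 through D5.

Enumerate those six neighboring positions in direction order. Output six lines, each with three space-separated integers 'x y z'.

Center: (-5, -1, 6). Add each direction:
  D0: (-5, -1, 6) + (1, -1, 0) = (-4, -2, 6)
  D1: (-5, -1, 6) + (1, 0, -1) = (-4, -1, 5)
  D2: (-5, -1, 6) + (0, 1, -1) = (-5, 0, 5)
  D3: (-5, -1, 6) + (-1, 1, 0) = (-6, 0, 6)
  D4: (-5, -1, 6) + (-1, 0, 1) = (-6, -1, 7)
  D5: (-5, -1, 6) + (0, -1, 1) = (-5, -2, 7)

Answer: -4 -2 6
-4 -1 5
-5 0 5
-6 0 6
-6 -1 7
-5 -2 7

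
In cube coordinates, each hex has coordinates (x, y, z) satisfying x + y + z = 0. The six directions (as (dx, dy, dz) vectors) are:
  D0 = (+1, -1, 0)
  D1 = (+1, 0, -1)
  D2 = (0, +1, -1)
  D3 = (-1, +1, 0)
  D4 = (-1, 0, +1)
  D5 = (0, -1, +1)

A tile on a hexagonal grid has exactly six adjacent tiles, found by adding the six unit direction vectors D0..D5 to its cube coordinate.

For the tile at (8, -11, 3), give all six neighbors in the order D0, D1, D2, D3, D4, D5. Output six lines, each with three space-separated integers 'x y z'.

Answer: 9 -12 3
9 -11 2
8 -10 2
7 -10 3
7 -11 4
8 -12 4

Derivation:
Center: (8, -11, 3). Add each direction:
  D0: (8, -11, 3) + (1, -1, 0) = (9, -12, 3)
  D1: (8, -11, 3) + (1, 0, -1) = (9, -11, 2)
  D2: (8, -11, 3) + (0, 1, -1) = (8, -10, 2)
  D3: (8, -11, 3) + (-1, 1, 0) = (7, -10, 3)
  D4: (8, -11, 3) + (-1, 0, 1) = (7, -11, 4)
  D5: (8, -11, 3) + (0, -1, 1) = (8, -12, 4)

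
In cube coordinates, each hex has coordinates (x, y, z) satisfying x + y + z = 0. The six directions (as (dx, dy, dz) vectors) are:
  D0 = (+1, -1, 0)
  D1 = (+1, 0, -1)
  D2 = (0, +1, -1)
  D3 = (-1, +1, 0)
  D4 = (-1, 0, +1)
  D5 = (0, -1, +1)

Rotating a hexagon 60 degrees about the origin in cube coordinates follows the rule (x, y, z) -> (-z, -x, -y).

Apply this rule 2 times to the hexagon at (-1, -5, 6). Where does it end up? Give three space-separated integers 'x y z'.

Answer: -5 6 -1

Derivation:
Start: (-1, -5, 6)
Step 1: (-1, -5, 6) -> (-(6), -(-1), -(-5)) = (-6, 1, 5)
Step 2: (-6, 1, 5) -> (-(5), -(-6), -(1)) = (-5, 6, -1)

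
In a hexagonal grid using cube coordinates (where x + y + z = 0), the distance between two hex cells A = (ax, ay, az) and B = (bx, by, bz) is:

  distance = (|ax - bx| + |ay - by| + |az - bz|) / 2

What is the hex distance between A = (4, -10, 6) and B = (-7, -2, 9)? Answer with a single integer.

Answer: 11

Derivation:
|ax - bx| = |4 - (-7)| = 11
|ay - by| = |-10 - (-2)| = 8
|az - bz| = |6 - 9| = 3
distance = (11 + 8 + 3) / 2 = 22 / 2 = 11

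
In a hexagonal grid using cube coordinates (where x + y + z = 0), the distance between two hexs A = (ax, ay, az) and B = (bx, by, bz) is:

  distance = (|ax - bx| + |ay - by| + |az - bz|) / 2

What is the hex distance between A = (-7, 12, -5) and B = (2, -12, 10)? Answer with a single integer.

Answer: 24

Derivation:
|ax - bx| = |-7 - 2| = 9
|ay - by| = |12 - (-12)| = 24
|az - bz| = |-5 - 10| = 15
distance = (9 + 24 + 15) / 2 = 48 / 2 = 24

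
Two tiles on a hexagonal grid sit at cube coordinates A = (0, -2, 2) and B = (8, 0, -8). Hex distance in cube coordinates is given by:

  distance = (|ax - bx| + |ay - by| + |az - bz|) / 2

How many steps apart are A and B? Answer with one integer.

|ax - bx| = |0 - 8| = 8
|ay - by| = |-2 - 0| = 2
|az - bz| = |2 - (-8)| = 10
distance = (8 + 2 + 10) / 2 = 20 / 2 = 10

Answer: 10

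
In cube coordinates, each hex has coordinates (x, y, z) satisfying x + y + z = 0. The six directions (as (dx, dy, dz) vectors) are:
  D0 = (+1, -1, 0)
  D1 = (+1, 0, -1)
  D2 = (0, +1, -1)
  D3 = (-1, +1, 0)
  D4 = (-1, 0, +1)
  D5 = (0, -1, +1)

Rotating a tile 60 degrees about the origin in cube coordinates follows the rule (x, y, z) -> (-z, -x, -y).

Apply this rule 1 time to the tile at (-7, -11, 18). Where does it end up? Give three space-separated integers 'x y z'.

Answer: -18 7 11

Derivation:
Start: (-7, -11, 18)
Step 1: (-7, -11, 18) -> (-(18), -(-7), -(-11)) = (-18, 7, 11)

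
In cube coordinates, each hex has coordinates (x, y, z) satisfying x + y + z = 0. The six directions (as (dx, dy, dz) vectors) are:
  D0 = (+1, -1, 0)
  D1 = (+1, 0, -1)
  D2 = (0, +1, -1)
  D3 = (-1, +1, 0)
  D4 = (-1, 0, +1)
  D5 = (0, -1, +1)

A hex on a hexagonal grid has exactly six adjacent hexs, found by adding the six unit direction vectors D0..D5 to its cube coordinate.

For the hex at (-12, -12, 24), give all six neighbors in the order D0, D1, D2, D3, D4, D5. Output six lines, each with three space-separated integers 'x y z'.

Answer: -11 -13 24
-11 -12 23
-12 -11 23
-13 -11 24
-13 -12 25
-12 -13 25

Derivation:
Center: (-12, -12, 24). Add each direction:
  D0: (-12, -12, 24) + (1, -1, 0) = (-11, -13, 24)
  D1: (-12, -12, 24) + (1, 0, -1) = (-11, -12, 23)
  D2: (-12, -12, 24) + (0, 1, -1) = (-12, -11, 23)
  D3: (-12, -12, 24) + (-1, 1, 0) = (-13, -11, 24)
  D4: (-12, -12, 24) + (-1, 0, 1) = (-13, -12, 25)
  D5: (-12, -12, 24) + (0, -1, 1) = (-12, -13, 25)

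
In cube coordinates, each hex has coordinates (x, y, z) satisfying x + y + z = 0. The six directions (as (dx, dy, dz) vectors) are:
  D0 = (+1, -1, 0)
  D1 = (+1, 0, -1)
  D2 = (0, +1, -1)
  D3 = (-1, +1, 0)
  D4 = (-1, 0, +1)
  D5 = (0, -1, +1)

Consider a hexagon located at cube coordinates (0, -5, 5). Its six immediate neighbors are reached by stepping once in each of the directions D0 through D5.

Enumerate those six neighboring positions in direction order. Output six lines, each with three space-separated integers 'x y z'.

Answer: 1 -6 5
1 -5 4
0 -4 4
-1 -4 5
-1 -5 6
0 -6 6

Derivation:
Center: (0, -5, 5). Add each direction:
  D0: (0, -5, 5) + (1, -1, 0) = (1, -6, 5)
  D1: (0, -5, 5) + (1, 0, -1) = (1, -5, 4)
  D2: (0, -5, 5) + (0, 1, -1) = (0, -4, 4)
  D3: (0, -5, 5) + (-1, 1, 0) = (-1, -4, 5)
  D4: (0, -5, 5) + (-1, 0, 1) = (-1, -5, 6)
  D5: (0, -5, 5) + (0, -1, 1) = (0, -6, 6)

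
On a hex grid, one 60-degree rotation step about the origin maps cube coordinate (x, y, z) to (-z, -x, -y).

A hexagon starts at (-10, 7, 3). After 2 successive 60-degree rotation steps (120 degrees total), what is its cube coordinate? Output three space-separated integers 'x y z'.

Answer: 7 3 -10

Derivation:
Start: (-10, 7, 3)
Step 1: (-10, 7, 3) -> (-(3), -(-10), -(7)) = (-3, 10, -7)
Step 2: (-3, 10, -7) -> (-(-7), -(-3), -(10)) = (7, 3, -10)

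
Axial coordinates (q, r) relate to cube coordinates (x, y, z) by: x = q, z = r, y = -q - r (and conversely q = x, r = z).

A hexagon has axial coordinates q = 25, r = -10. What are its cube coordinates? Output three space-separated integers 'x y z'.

x = q = 25
z = r = -10
y = -x - z = -(25) - (-10) = -15

Answer: 25 -15 -10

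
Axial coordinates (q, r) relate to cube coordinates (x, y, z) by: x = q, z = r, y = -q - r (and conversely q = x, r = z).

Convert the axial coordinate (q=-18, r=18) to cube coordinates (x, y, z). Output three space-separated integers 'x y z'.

x = q = -18
z = r = 18
y = -x - z = -(-18) - (18) = 0

Answer: -18 0 18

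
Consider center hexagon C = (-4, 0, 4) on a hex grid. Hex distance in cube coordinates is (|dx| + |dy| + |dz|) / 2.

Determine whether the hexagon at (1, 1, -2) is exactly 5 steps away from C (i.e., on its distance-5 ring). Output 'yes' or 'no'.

|px - cx| = |1 - (-4)| = 5
|py - cy| = |1 - 0| = 1
|pz - cz| = |-2 - 4| = 6
distance = (5+1+6)/2 = 12/2 = 6
radius = 5; distance != radius -> no

Answer: no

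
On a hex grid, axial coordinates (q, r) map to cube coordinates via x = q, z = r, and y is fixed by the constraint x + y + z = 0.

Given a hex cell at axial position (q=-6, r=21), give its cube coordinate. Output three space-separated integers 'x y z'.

Answer: -6 -15 21

Derivation:
x = q = -6
z = r = 21
y = -x - z = -(-6) - (21) = -15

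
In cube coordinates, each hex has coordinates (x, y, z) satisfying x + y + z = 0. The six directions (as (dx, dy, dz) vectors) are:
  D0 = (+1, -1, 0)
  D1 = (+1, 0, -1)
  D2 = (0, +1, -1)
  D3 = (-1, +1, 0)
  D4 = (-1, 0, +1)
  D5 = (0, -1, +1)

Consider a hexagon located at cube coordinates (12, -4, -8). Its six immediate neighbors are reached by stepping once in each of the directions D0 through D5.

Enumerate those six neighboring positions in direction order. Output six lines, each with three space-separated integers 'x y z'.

Center: (12, -4, -8). Add each direction:
  D0: (12, -4, -8) + (1, -1, 0) = (13, -5, -8)
  D1: (12, -4, -8) + (1, 0, -1) = (13, -4, -9)
  D2: (12, -4, -8) + (0, 1, -1) = (12, -3, -9)
  D3: (12, -4, -8) + (-1, 1, 0) = (11, -3, -8)
  D4: (12, -4, -8) + (-1, 0, 1) = (11, -4, -7)
  D5: (12, -4, -8) + (0, -1, 1) = (12, -5, -7)

Answer: 13 -5 -8
13 -4 -9
12 -3 -9
11 -3 -8
11 -4 -7
12 -5 -7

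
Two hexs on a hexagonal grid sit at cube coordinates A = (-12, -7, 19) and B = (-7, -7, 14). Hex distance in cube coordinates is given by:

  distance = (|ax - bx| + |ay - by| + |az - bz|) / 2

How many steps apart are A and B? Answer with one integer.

|ax - bx| = |-12 - (-7)| = 5
|ay - by| = |-7 - (-7)| = 0
|az - bz| = |19 - 14| = 5
distance = (5 + 0 + 5) / 2 = 10 / 2 = 5

Answer: 5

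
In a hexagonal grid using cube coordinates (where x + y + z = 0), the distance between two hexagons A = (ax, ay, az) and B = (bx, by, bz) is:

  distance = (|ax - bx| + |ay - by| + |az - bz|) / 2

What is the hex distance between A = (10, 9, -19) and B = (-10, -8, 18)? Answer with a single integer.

|ax - bx| = |10 - (-10)| = 20
|ay - by| = |9 - (-8)| = 17
|az - bz| = |-19 - 18| = 37
distance = (20 + 17 + 37) / 2 = 74 / 2 = 37

Answer: 37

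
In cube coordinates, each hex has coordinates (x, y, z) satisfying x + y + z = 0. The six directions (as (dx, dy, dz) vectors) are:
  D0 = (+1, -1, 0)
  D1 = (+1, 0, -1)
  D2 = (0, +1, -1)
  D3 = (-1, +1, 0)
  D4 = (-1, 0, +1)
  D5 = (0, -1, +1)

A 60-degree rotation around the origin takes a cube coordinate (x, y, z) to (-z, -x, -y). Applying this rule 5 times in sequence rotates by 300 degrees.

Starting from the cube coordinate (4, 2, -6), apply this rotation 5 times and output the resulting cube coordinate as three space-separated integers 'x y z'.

Start: (4, 2, -6)
Step 1: (4, 2, -6) -> (-(-6), -(4), -(2)) = (6, -4, -2)
Step 2: (6, -4, -2) -> (-(-2), -(6), -(-4)) = (2, -6, 4)
Step 3: (2, -6, 4) -> (-(4), -(2), -(-6)) = (-4, -2, 6)
Step 4: (-4, -2, 6) -> (-(6), -(-4), -(-2)) = (-6, 4, 2)
Step 5: (-6, 4, 2) -> (-(2), -(-6), -(4)) = (-2, 6, -4)

Answer: -2 6 -4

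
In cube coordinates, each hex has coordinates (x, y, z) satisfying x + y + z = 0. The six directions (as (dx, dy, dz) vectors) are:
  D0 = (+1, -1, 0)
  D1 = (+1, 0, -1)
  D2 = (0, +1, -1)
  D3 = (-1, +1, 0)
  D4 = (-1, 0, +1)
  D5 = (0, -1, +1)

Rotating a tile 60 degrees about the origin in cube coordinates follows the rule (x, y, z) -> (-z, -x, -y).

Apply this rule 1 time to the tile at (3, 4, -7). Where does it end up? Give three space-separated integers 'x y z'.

Start: (3, 4, -7)
Step 1: (3, 4, -7) -> (-(-7), -(3), -(4)) = (7, -3, -4)

Answer: 7 -3 -4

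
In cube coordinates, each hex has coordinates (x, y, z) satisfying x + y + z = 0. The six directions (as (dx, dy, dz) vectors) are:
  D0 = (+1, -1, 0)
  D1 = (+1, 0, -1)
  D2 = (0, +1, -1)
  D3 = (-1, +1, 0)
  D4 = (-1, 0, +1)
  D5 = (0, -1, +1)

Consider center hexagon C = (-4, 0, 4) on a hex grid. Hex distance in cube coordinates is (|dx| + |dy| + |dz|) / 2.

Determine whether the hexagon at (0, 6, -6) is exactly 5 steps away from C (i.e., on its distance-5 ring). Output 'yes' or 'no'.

|px - cx| = |0 - (-4)| = 4
|py - cy| = |6 - 0| = 6
|pz - cz| = |-6 - 4| = 10
distance = (4+6+10)/2 = 20/2 = 10
radius = 5; distance != radius -> no

Answer: no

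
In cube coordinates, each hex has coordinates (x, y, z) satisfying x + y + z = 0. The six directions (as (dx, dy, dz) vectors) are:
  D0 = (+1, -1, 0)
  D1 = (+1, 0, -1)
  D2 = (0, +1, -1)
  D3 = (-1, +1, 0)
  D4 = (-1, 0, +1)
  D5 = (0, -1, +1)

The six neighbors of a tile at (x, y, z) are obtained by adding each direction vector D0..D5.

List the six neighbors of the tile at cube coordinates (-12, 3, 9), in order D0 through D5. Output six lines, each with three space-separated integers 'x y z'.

Answer: -11 2 9
-11 3 8
-12 4 8
-13 4 9
-13 3 10
-12 2 10

Derivation:
Center: (-12, 3, 9). Add each direction:
  D0: (-12, 3, 9) + (1, -1, 0) = (-11, 2, 9)
  D1: (-12, 3, 9) + (1, 0, -1) = (-11, 3, 8)
  D2: (-12, 3, 9) + (0, 1, -1) = (-12, 4, 8)
  D3: (-12, 3, 9) + (-1, 1, 0) = (-13, 4, 9)
  D4: (-12, 3, 9) + (-1, 0, 1) = (-13, 3, 10)
  D5: (-12, 3, 9) + (0, -1, 1) = (-12, 2, 10)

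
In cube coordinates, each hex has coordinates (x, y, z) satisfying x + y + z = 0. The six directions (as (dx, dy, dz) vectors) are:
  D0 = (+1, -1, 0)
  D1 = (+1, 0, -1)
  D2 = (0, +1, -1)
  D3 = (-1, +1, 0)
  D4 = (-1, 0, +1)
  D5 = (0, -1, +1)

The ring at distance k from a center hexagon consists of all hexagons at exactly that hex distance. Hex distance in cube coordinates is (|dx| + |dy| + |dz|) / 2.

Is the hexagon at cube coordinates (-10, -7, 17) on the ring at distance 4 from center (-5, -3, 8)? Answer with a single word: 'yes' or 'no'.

Answer: no

Derivation:
|px - cx| = |-10 - (-5)| = 5
|py - cy| = |-7 - (-3)| = 4
|pz - cz| = |17 - 8| = 9
distance = (5+4+9)/2 = 18/2 = 9
radius = 4; distance != radius -> no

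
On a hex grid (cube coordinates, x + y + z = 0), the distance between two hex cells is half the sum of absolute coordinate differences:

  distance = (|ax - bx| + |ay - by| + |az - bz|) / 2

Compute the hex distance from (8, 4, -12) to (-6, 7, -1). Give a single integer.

Answer: 14

Derivation:
|ax - bx| = |8 - (-6)| = 14
|ay - by| = |4 - 7| = 3
|az - bz| = |-12 - (-1)| = 11
distance = (14 + 3 + 11) / 2 = 28 / 2 = 14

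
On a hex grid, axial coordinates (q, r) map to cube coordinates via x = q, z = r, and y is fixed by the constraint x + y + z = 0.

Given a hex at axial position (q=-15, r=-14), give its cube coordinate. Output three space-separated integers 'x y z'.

Answer: -15 29 -14

Derivation:
x = q = -15
z = r = -14
y = -x - z = -(-15) - (-14) = 29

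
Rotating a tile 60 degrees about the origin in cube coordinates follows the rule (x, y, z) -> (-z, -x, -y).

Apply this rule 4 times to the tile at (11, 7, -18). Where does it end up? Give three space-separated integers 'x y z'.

Answer: -18 11 7

Derivation:
Start: (11, 7, -18)
Step 1: (11, 7, -18) -> (-(-18), -(11), -(7)) = (18, -11, -7)
Step 2: (18, -11, -7) -> (-(-7), -(18), -(-11)) = (7, -18, 11)
Step 3: (7, -18, 11) -> (-(11), -(7), -(-18)) = (-11, -7, 18)
Step 4: (-11, -7, 18) -> (-(18), -(-11), -(-7)) = (-18, 11, 7)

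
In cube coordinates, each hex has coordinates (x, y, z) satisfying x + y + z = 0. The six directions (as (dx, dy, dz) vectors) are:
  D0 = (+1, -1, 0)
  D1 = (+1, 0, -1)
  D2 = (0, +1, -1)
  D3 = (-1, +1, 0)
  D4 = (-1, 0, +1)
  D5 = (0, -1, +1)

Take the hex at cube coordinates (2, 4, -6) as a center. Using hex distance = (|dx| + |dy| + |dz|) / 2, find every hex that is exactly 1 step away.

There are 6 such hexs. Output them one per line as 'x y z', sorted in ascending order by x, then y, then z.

Walk ring at distance 1 from (2, 4, -6):
Start at center + D4*1 = (1, 4, -5)
  hex 0: (1, 4, -5)
  hex 1: (2, 3, -5)
  hex 2: (3, 3, -6)
  hex 3: (3, 4, -7)
  hex 4: (2, 5, -7)
  hex 5: (1, 5, -6)
Sorted: 6 hexes.

Answer: 1 4 -5
1 5 -6
2 3 -5
2 5 -7
3 3 -6
3 4 -7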